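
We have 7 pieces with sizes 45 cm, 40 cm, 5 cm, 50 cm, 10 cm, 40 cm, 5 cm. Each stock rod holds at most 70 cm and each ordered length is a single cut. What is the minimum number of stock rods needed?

Total = 50 + 45 + 40 + 40 + 10 + 5 + 5 = 195 cm.
Lower bound: ⌈195/70⌉ = 3 stock rods.
Also, 4 pieces each exceed 35 cm, and no two of those can share a stock rod, so at least 4 stock rods are needed.
A packing using 4 stock rods:
  stock rod 1: 50 + 10 + 5 + 5 = 70
  stock rod 2: 45 = 45
  stock rod 3: 40 = 40
  stock rod 4: 40 = 40
This matches the lower bound, so 4 is optimal.

4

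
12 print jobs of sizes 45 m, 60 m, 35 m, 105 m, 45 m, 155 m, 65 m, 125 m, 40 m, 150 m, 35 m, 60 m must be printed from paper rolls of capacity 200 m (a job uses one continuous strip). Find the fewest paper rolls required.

5

Total = 155 + 150 + 125 + 105 + 65 + 60 + 60 + 45 + 45 + 40 + 35 + 35 = 920 m.
Lower bound: ⌈920/200⌉ = 5 paper rolls.
A packing using 5 paper rolls:
  roll 1: 155 + 45 = 200
  roll 2: 150 + 45 = 195
  roll 3: 125 + 65 = 190
  roll 4: 105 + 60 + 35 = 200
  roll 5: 60 + 40 + 35 = 135
This matches the lower bound, so 5 is optimal.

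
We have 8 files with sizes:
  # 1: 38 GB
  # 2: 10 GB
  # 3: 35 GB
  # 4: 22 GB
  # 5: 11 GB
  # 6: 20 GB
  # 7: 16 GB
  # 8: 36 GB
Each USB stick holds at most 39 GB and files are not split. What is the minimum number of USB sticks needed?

6

Total = 38 + 36 + 35 + 22 + 20 + 16 + 11 + 10 = 188 GB.
Lower bound: ⌈188/39⌉ = 5 USB sticks.
A packing using 6 USB sticks:
  USB stick 1: 38 = 38
  USB stick 2: 36 = 36
  USB stick 3: 35 = 35
  USB stick 4: 22 + 16 = 38
  USB stick 5: 20 + 11 = 31
  USB stick 6: 10 = 10
No arrangement into 5 USB sticks stays within capacity, so 6 is optimal.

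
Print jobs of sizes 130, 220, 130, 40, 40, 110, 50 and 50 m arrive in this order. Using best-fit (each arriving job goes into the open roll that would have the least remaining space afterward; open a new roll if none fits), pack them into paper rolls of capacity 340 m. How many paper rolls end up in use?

3

  130 → roll 1 (new)  [load 130/340]
  220 → roll 2 (new)  [load 220/340]
  130 → roll 1  [load 260/340]
  40 → roll 1  [load 300/340]
  40 → roll 1  [load 340/340]
  110 → roll 2  [load 330/340]
  50 → roll 3 (new)  [load 50/340]
  50 → roll 3  [load 100/340]
3 paper rolls opened.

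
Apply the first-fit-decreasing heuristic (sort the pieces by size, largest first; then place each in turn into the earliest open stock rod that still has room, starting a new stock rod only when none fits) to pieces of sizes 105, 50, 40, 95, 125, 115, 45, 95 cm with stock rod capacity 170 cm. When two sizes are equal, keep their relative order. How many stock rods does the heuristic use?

5

Sorted descending: 125, 115, 105, 95, 95, 50, 45, 40.
  125 → stock rod 1 (new)  [load 125/170]
  115 → stock rod 2 (new)  [load 115/170]
  105 → stock rod 3 (new)  [load 105/170]
  95 → stock rod 4 (new)  [load 95/170]
  95 → stock rod 5 (new)  [load 95/170]
  50 → stock rod 2  [load 165/170]
  45 → stock rod 1  [load 170/170]
  40 → stock rod 3  [load 145/170]
5 stock rods opened.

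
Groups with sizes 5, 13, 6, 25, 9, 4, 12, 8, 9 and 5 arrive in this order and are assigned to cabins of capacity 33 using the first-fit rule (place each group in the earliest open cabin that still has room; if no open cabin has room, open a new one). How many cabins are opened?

  5 → cabin 1 (new)  [load 5/33]
  13 → cabin 1  [load 18/33]
  6 → cabin 1  [load 24/33]
  25 → cabin 2 (new)  [load 25/33]
  9 → cabin 1  [load 33/33]
  4 → cabin 2  [load 29/33]
  12 → cabin 3 (new)  [load 12/33]
  8 → cabin 3  [load 20/33]
  9 → cabin 3  [load 29/33]
  5 → cabin 4 (new)  [load 5/33]
4 cabins opened.

4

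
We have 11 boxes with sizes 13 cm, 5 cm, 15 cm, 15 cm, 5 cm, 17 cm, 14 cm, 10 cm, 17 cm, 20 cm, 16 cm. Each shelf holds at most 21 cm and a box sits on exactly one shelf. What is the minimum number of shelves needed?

Total = 20 + 17 + 17 + 16 + 15 + 15 + 14 + 13 + 10 + 5 + 5 = 147 cm.
Lower bound: ⌈147/21⌉ = 7 shelves.
Also, 8 boxes each exceed 21/2 cm, and no two of those can share a shelf, so at least 8 shelves are needed.
A packing using 9 shelves:
  shelf 1: 20 = 20
  shelf 2: 17 = 17
  shelf 3: 17 = 17
  shelf 4: 16 + 5 = 21
  shelf 5: 15 + 5 = 20
  shelf 6: 15 = 15
  shelf 7: 14 = 14
  shelf 8: 13 = 13
  shelf 9: 10 = 10
No arrangement into 8 shelves stays within capacity, so 9 is optimal.

9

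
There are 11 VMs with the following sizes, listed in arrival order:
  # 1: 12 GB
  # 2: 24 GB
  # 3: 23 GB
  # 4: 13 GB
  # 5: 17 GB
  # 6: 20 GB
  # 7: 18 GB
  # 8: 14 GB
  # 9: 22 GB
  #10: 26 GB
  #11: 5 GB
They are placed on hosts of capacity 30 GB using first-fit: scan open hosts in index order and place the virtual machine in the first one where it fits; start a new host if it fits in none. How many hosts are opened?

  12 → host 1 (new)  [load 12/30]
  24 → host 2 (new)  [load 24/30]
  23 → host 3 (new)  [load 23/30]
  13 → host 1  [load 25/30]
  17 → host 4 (new)  [load 17/30]
  20 → host 5 (new)  [load 20/30]
  18 → host 6 (new)  [load 18/30]
  14 → host 7 (new)  [load 14/30]
  22 → host 8 (new)  [load 22/30]
  26 → host 9 (new)  [load 26/30]
  5 → host 1  [load 30/30]
9 hosts opened.

9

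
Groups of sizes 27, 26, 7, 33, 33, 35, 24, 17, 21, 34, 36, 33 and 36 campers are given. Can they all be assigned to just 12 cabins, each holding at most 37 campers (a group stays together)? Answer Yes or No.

A valid assignment using 12 cabins:
  cabin 1: 36 = 36
  cabin 2: 36 = 36
  cabin 3: 35 = 35
  cabin 4: 34 = 34
  cabin 5: 33 = 33
  cabin 6: 33 = 33
  cabin 7: 33 = 33
  cabin 8: 27 + 7 = 34
  cabin 9: 26 = 26
  cabin 10: 24 = 24
  cabin 11: 21 = 21
  cabin 12: 17 = 17
Every load is within 37 campers, so 12 cabins suffice.

Yes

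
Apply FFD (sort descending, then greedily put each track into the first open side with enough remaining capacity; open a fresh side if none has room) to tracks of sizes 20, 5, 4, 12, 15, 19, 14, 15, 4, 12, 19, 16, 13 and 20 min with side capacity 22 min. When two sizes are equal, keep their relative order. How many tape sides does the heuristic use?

Sorted descending: 20, 20, 19, 19, 16, 15, 15, 14, 13, 12, 12, 5, 4, 4.
  20 → side 1 (new)  [load 20/22]
  20 → side 2 (new)  [load 20/22]
  19 → side 3 (new)  [load 19/22]
  19 → side 4 (new)  [load 19/22]
  16 → side 5 (new)  [load 16/22]
  15 → side 6 (new)  [load 15/22]
  15 → side 7 (new)  [load 15/22]
  14 → side 8 (new)  [load 14/22]
  13 → side 9 (new)  [load 13/22]
  12 → side 10 (new)  [load 12/22]
  12 → side 11 (new)  [load 12/22]
  5 → side 5  [load 21/22]
  4 → side 6  [load 19/22]
  4 → side 7  [load 19/22]
11 tape sides opened.

11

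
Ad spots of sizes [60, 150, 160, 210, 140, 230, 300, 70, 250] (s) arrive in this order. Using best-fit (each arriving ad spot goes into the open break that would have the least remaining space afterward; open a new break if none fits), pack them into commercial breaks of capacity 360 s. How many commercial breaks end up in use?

  60 → break 1 (new)  [load 60/360]
  150 → break 1  [load 210/360]
  160 → break 2 (new)  [load 160/360]
  210 → break 3 (new)  [load 210/360]
  140 → break 1  [load 350/360]
  230 → break 4 (new)  [load 230/360]
  300 → break 5 (new)  [load 300/360]
  70 → break 4  [load 300/360]
  250 → break 6 (new)  [load 250/360]
6 commercial breaks opened.

6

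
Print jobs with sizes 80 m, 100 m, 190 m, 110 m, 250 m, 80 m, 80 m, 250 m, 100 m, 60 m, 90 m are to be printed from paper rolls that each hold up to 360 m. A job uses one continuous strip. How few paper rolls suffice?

4

Total = 250 + 250 + 190 + 110 + 100 + 100 + 90 + 80 + 80 + 80 + 60 = 1390 m.
Lower bound: ⌈1390/360⌉ = 4 paper rolls.
A packing using 4 paper rolls:
  roll 1: 250 + 110 = 360
  roll 2: 250 + 100 = 350
  roll 3: 190 + 100 + 60 = 350
  roll 4: 90 + 80 + 80 + 80 = 330
This matches the lower bound, so 4 is optimal.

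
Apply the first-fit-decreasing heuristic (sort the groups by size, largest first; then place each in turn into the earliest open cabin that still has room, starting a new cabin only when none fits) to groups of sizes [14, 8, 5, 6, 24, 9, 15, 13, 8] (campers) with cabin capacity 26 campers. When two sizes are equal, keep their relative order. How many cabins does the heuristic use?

5

Sorted descending: 24, 15, 14, 13, 9, 8, 8, 6, 5.
  24 → cabin 1 (new)  [load 24/26]
  15 → cabin 2 (new)  [load 15/26]
  14 → cabin 3 (new)  [load 14/26]
  13 → cabin 4 (new)  [load 13/26]
  9 → cabin 2  [load 24/26]
  8 → cabin 3  [load 22/26]
  8 → cabin 4  [load 21/26]
  6 → cabin 5 (new)  [load 6/26]
  5 → cabin 4  [load 26/26]
5 cabins opened.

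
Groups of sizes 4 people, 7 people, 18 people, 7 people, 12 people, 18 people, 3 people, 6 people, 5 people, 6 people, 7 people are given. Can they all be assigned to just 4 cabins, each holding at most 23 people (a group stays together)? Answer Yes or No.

No

Total = 93 people; ⌈93/23⌉ = 5.
At least 5 cabins are required, but only 4 are allowed.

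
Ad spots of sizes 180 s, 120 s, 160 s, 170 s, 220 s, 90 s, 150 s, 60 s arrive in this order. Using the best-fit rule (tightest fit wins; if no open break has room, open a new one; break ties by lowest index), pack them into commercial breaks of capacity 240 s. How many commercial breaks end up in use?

6

  180 → break 1 (new)  [load 180/240]
  120 → break 2 (new)  [load 120/240]
  160 → break 3 (new)  [load 160/240]
  170 → break 4 (new)  [load 170/240]
  220 → break 5 (new)  [load 220/240]
  90 → break 2  [load 210/240]
  150 → break 6 (new)  [load 150/240]
  60 → break 1  [load 240/240]
6 commercial breaks opened.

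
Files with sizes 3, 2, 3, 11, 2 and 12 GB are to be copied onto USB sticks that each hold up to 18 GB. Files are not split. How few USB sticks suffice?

2

Total = 12 + 11 + 3 + 3 + 2 + 2 = 33 GB.
Lower bound: ⌈33/18⌉ = 2 USB sticks.
A packing using 2 USB sticks:
  USB stick 1: 12 + 3 + 3 = 18
  USB stick 2: 11 + 2 + 2 = 15
This matches the lower bound, so 2 is optimal.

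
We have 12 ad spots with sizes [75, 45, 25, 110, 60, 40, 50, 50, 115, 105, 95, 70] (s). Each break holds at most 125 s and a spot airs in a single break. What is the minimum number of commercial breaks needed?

Total = 115 + 110 + 105 + 95 + 75 + 70 + 60 + 50 + 50 + 45 + 40 + 25 = 840 s.
Lower bound: ⌈840/125⌉ = 7 commercial breaks.
A packing using 8 commercial breaks:
  break 1: 115 = 115
  break 2: 110 = 110
  break 3: 105 = 105
  break 4: 95 + 25 = 120
  break 5: 75 + 50 = 125
  break 6: 70 + 50 = 120
  break 7: 60 + 45 = 105
  break 8: 40 = 40
No arrangement into 7 commercial breaks stays within capacity, so 8 is optimal.

8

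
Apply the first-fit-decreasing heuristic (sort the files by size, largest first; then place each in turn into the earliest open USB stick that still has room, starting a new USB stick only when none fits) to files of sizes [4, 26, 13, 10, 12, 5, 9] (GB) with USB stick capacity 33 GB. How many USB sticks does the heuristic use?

3

Sorted descending: 26, 13, 12, 10, 9, 5, 4.
  26 → USB stick 1 (new)  [load 26/33]
  13 → USB stick 2 (new)  [load 13/33]
  12 → USB stick 2  [load 25/33]
  10 → USB stick 3 (new)  [load 10/33]
  9 → USB stick 3  [load 19/33]
  5 → USB stick 1  [load 31/33]
  4 → USB stick 2  [load 29/33]
3 USB sticks opened.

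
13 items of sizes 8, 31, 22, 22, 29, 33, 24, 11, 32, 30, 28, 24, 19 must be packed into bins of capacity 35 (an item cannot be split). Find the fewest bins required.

Total = 33 + 32 + 31 + 30 + 29 + 28 + 24 + 24 + 22 + 22 + 19 + 11 + 8 = 313.
Lower bound: ⌈313/35⌉ = 9 bins.
Also, 11 items each exceed 35/2, and no two of those can share a bin, so at least 11 bins are needed.
A packing using 11 bins:
  bin 1: 33 = 33
  bin 2: 32 = 32
  bin 3: 31 = 31
  bin 4: 30 = 30
  bin 5: 29 = 29
  bin 6: 28 = 28
  bin 7: 24 + 11 = 35
  bin 8: 24 + 8 = 32
  bin 9: 22 = 22
  bin 10: 22 = 22
  bin 11: 19 = 19
This matches the lower bound, so 11 is optimal.

11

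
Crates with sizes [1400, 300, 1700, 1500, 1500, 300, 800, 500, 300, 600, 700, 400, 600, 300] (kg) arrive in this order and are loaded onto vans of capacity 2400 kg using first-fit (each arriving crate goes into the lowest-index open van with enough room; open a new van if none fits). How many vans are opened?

5

  1400 → van 1 (new)  [load 1400/2400]
  300 → van 1  [load 1700/2400]
  1700 → van 2 (new)  [load 1700/2400]
  1500 → van 3 (new)  [load 1500/2400]
  1500 → van 4 (new)  [load 1500/2400]
  300 → van 1  [load 2000/2400]
  800 → van 3  [load 2300/2400]
  500 → van 2  [load 2200/2400]
  300 → van 1  [load 2300/2400]
  600 → van 4  [load 2100/2400]
  700 → van 5 (new)  [load 700/2400]
  400 → van 5  [load 1100/2400]
  600 → van 5  [load 1700/2400]
  300 → van 4  [load 2400/2400]
5 vans opened.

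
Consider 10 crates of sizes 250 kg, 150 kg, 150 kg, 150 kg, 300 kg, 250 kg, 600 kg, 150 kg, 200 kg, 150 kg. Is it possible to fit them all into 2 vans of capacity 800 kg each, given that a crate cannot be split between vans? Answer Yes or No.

Total = 2350 kg; ⌈2350/800⌉ = 3.
At least 3 vans are required, but only 2 are allowed.

No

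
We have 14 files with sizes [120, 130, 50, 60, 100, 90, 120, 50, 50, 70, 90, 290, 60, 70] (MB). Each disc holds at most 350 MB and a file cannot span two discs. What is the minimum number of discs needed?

Total = 290 + 130 + 120 + 120 + 100 + 90 + 90 + 70 + 70 + 60 + 60 + 50 + 50 + 50 = 1350 MB.
Lower bound: ⌈1350/350⌉ = 4 discs.
A packing using 4 discs:
  disc 1: 290 + 60 = 350
  disc 2: 130 + 120 + 100 = 350
  disc 3: 120 + 90 + 90 + 50 = 350
  disc 4: 70 + 70 + 60 + 50 + 50 = 300
This matches the lower bound, so 4 is optimal.

4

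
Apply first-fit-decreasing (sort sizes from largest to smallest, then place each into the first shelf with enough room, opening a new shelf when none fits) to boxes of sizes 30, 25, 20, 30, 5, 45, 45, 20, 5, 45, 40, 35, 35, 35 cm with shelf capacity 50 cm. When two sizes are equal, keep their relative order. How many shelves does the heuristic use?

Sorted descending: 45, 45, 45, 40, 35, 35, 35, 30, 30, 25, 20, 20, 5, 5.
  45 → shelf 1 (new)  [load 45/50]
  45 → shelf 2 (new)  [load 45/50]
  45 → shelf 3 (new)  [load 45/50]
  40 → shelf 4 (new)  [load 40/50]
  35 → shelf 5 (new)  [load 35/50]
  35 → shelf 6 (new)  [load 35/50]
  35 → shelf 7 (new)  [load 35/50]
  30 → shelf 8 (new)  [load 30/50]
  30 → shelf 9 (new)  [load 30/50]
  25 → shelf 10 (new)  [load 25/50]
  20 → shelf 8  [load 50/50]
  20 → shelf 9  [load 50/50]
  5 → shelf 1  [load 50/50]
  5 → shelf 2  [load 50/50]
10 shelves opened.

10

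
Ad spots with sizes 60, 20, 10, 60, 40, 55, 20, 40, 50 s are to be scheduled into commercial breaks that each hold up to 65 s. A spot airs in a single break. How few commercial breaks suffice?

Total = 60 + 60 + 55 + 50 + 40 + 40 + 20 + 20 + 10 = 355 s.
Lower bound: ⌈355/65⌉ = 6 commercial breaks.
A packing using 6 commercial breaks:
  break 1: 60 = 60
  break 2: 60 = 60
  break 3: 55 + 10 = 65
  break 4: 50 = 50
  break 5: 40 + 20 = 60
  break 6: 40 + 20 = 60
This matches the lower bound, so 6 is optimal.

6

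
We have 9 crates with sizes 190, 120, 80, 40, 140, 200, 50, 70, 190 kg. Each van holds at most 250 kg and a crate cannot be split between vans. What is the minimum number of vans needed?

5

Total = 200 + 190 + 190 + 140 + 120 + 80 + 70 + 50 + 40 = 1080 kg.
Lower bound: ⌈1080/250⌉ = 5 vans.
A packing using 5 vans:
  van 1: 200 + 50 = 250
  van 2: 190 + 40 = 230
  van 3: 190 = 190
  van 4: 140 + 80 = 220
  van 5: 120 + 70 = 190
This matches the lower bound, so 5 is optimal.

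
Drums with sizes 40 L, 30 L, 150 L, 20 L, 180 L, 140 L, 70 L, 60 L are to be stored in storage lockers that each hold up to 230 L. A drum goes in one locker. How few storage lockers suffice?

Total = 180 + 150 + 140 + 70 + 60 + 40 + 30 + 20 = 690 L.
Lower bound: ⌈690/230⌉ = 3 storage lockers.
A packing using 4 storage lockers:
  locker 1: 180 + 40 = 220
  locker 2: 150 + 70 = 220
  locker 3: 140 + 60 + 30 = 230
  locker 4: 20 = 20
No arrangement into 3 storage lockers stays within capacity, so 4 is optimal.

4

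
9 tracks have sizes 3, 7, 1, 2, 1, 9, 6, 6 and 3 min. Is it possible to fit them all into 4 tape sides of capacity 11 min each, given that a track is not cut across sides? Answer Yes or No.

Yes

A valid assignment using 4 tape sides:
  side 1: 9 + 2 = 11
  side 2: 7 + 3 + 1 = 11
  side 3: 6 + 3 + 1 = 10
  side 4: 6 = 6
Every load is within 11 min, so 4 tape sides suffice.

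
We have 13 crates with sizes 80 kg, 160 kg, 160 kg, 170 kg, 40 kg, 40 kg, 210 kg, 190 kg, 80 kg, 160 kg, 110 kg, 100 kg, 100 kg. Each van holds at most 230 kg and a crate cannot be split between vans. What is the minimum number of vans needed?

Total = 210 + 190 + 170 + 160 + 160 + 160 + 110 + 100 + 100 + 80 + 80 + 40 + 40 = 1600 kg.
Lower bound: ⌈1600/230⌉ = 7 vans.
A packing using 9 vans:
  van 1: 210 = 210
  van 2: 190 + 40 = 230
  van 3: 170 + 40 = 210
  van 4: 160 = 160
  van 5: 160 = 160
  van 6: 160 = 160
  van 7: 110 + 100 = 210
  van 8: 100 + 80 = 180
  van 9: 80 = 80
No arrangement into 8 vans stays within capacity, so 9 is optimal.

9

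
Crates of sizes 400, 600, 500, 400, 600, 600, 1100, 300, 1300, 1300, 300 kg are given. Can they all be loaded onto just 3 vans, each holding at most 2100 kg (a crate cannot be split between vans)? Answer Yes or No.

Total = 7400 kg; ⌈7400/2100⌉ = 4.
At least 4 vans are required, but only 3 are allowed.

No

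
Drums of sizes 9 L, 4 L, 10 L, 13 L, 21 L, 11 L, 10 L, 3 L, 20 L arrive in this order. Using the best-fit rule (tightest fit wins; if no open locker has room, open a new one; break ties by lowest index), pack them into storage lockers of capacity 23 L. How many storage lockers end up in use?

5

  9 → locker 1 (new)  [load 9/23]
  4 → locker 1  [load 13/23]
  10 → locker 1  [load 23/23]
  13 → locker 2 (new)  [load 13/23]
  21 → locker 3 (new)  [load 21/23]
  11 → locker 4 (new)  [load 11/23]
  10 → locker 2  [load 23/23]
  3 → locker 4  [load 14/23]
  20 → locker 5 (new)  [load 20/23]
5 storage lockers opened.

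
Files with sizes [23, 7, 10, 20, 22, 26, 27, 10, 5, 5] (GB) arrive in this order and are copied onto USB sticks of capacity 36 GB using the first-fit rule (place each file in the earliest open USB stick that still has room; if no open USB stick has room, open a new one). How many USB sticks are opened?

  23 → USB stick 1 (new)  [load 23/36]
  7 → USB stick 1  [load 30/36]
  10 → USB stick 2 (new)  [load 10/36]
  20 → USB stick 2  [load 30/36]
  22 → USB stick 3 (new)  [load 22/36]
  26 → USB stick 4 (new)  [load 26/36]
  27 → USB stick 5 (new)  [load 27/36]
  10 → USB stick 3  [load 32/36]
  5 → USB stick 1  [load 35/36]
  5 → USB stick 2  [load 35/36]
5 USB sticks opened.

5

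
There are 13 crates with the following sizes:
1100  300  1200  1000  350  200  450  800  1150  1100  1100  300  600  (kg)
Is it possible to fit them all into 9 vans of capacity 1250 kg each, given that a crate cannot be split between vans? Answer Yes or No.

A valid assignment using 9 vans:
  van 1: 1200 = 1200
  van 2: 1150 = 1150
  van 3: 1100 = 1100
  van 4: 1100 = 1100
  van 5: 1100 = 1100
  van 6: 1000 + 200 = 1200
  van 7: 800 + 450 = 1250
  van 8: 600 + 350 + 300 = 1250
  van 9: 300 = 300
Every load is within 1250 kg, so 9 vans suffice.

Yes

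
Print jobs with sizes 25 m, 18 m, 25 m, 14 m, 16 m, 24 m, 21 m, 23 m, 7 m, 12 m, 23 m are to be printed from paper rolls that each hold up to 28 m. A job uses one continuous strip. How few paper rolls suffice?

9

Total = 25 + 25 + 24 + 23 + 23 + 21 + 18 + 16 + 14 + 12 + 7 = 208 m.
Lower bound: ⌈208/28⌉ = 8 paper rolls.
A packing using 9 paper rolls:
  roll 1: 25 = 25
  roll 2: 25 = 25
  roll 3: 24 = 24
  roll 4: 23 = 23
  roll 5: 23 = 23
  roll 6: 21 + 7 = 28
  roll 7: 18 = 18
  roll 8: 16 + 12 = 28
  roll 9: 14 = 14
No arrangement into 8 paper rolls stays within capacity, so 9 is optimal.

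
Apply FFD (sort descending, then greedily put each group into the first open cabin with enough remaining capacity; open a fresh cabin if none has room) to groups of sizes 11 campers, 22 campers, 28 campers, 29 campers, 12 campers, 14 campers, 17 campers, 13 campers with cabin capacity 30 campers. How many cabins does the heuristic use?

6

Sorted descending: 29, 28, 22, 17, 14, 13, 12, 11.
  29 → cabin 1 (new)  [load 29/30]
  28 → cabin 2 (new)  [load 28/30]
  22 → cabin 3 (new)  [load 22/30]
  17 → cabin 4 (new)  [load 17/30]
  14 → cabin 5 (new)  [load 14/30]
  13 → cabin 4  [load 30/30]
  12 → cabin 5  [load 26/30]
  11 → cabin 6 (new)  [load 11/30]
6 cabins opened.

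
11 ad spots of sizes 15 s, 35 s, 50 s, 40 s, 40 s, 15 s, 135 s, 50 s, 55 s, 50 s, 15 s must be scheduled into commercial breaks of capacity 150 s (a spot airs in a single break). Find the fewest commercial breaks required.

Total = 135 + 55 + 50 + 50 + 50 + 40 + 40 + 35 + 15 + 15 + 15 = 500 s.
Lower bound: ⌈500/150⌉ = 4 commercial breaks.
A packing using 4 commercial breaks:
  break 1: 135 + 15 = 150
  break 2: 55 + 50 + 40 = 145
  break 3: 50 + 50 + 40 = 140
  break 4: 35 + 15 + 15 = 65
This matches the lower bound, so 4 is optimal.

4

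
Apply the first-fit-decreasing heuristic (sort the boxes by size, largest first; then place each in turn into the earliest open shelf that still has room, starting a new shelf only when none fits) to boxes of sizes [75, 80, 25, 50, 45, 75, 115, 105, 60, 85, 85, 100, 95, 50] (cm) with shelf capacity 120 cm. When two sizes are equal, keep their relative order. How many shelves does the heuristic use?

Sorted descending: 115, 105, 100, 95, 85, 85, 80, 75, 75, 60, 50, 50, 45, 25.
  115 → shelf 1 (new)  [load 115/120]
  105 → shelf 2 (new)  [load 105/120]
  100 → shelf 3 (new)  [load 100/120]
  95 → shelf 4 (new)  [load 95/120]
  85 → shelf 5 (new)  [load 85/120]
  85 → shelf 6 (new)  [load 85/120]
  80 → shelf 7 (new)  [load 80/120]
  75 → shelf 8 (new)  [load 75/120]
  75 → shelf 9 (new)  [load 75/120]
  60 → shelf 10 (new)  [load 60/120]
  50 → shelf 10  [load 110/120]
  50 → shelf 11 (new)  [load 50/120]
  45 → shelf 8  [load 120/120]
  25 → shelf 4  [load 120/120]
11 shelves opened.

11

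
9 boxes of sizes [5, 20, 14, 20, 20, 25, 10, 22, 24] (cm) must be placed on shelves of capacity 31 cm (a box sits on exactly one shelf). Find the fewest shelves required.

7

Total = 25 + 24 + 22 + 20 + 20 + 20 + 14 + 10 + 5 = 160 cm.
Lower bound: ⌈160/31⌉ = 6 shelves.
A packing using 7 shelves:
  shelf 1: 25 + 5 = 30
  shelf 2: 24 = 24
  shelf 3: 22 = 22
  shelf 4: 20 + 10 = 30
  shelf 5: 20 = 20
  shelf 6: 20 = 20
  shelf 7: 14 = 14
No arrangement into 6 shelves stays within capacity, so 7 is optimal.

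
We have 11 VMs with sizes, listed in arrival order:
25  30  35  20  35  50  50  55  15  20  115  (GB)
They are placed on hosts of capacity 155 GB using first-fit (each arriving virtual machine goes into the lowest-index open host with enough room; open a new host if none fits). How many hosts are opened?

3

  25 → host 1 (new)  [load 25/155]
  30 → host 1  [load 55/155]
  35 → host 1  [load 90/155]
  20 → host 1  [load 110/155]
  35 → host 1  [load 145/155]
  50 → host 2 (new)  [load 50/155]
  50 → host 2  [load 100/155]
  55 → host 2  [load 155/155]
  15 → host 3 (new)  [load 15/155]
  20 → host 3  [load 35/155]
  115 → host 3  [load 150/155]
3 hosts opened.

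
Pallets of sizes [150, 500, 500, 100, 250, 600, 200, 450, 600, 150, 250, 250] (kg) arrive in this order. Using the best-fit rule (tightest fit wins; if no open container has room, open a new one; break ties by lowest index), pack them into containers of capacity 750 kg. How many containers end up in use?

6

  150 → container 1 (new)  [load 150/750]
  500 → container 1  [load 650/750]
  500 → container 2 (new)  [load 500/750]
  100 → container 1  [load 750/750]
  250 → container 2  [load 750/750]
  600 → container 3 (new)  [load 600/750]
  200 → container 4 (new)  [load 200/750]
  450 → container 4  [load 650/750]
  600 → container 5 (new)  [load 600/750]
  150 → container 3  [load 750/750]
  250 → container 6 (new)  [load 250/750]
  250 → container 6  [load 500/750]
6 containers opened.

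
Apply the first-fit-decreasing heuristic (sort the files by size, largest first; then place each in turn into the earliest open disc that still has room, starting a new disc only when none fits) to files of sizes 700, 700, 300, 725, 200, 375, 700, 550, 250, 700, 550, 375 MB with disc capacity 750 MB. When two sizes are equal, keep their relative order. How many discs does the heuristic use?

9

Sorted descending: 725, 700, 700, 700, 700, 550, 550, 375, 375, 300, 250, 200.
  725 → disc 1 (new)  [load 725/750]
  700 → disc 2 (new)  [load 700/750]
  700 → disc 3 (new)  [load 700/750]
  700 → disc 4 (new)  [load 700/750]
  700 → disc 5 (new)  [load 700/750]
  550 → disc 6 (new)  [load 550/750]
  550 → disc 7 (new)  [load 550/750]
  375 → disc 8 (new)  [load 375/750]
  375 → disc 8  [load 750/750]
  300 → disc 9 (new)  [load 300/750]
  250 → disc 9  [load 550/750]
  200 → disc 6  [load 750/750]
9 discs opened.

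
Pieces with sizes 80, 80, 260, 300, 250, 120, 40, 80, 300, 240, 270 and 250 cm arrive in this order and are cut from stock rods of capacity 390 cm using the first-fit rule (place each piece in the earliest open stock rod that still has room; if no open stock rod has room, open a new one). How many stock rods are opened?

8

  80 → stock rod 1 (new)  [load 80/390]
  80 → stock rod 1  [load 160/390]
  260 → stock rod 2 (new)  [load 260/390]
  300 → stock rod 3 (new)  [load 300/390]
  250 → stock rod 4 (new)  [load 250/390]
  120 → stock rod 1  [load 280/390]
  40 → stock rod 1  [load 320/390]
  80 → stock rod 2  [load 340/390]
  300 → stock rod 5 (new)  [load 300/390]
  240 → stock rod 6 (new)  [load 240/390]
  270 → stock rod 7 (new)  [load 270/390]
  250 → stock rod 8 (new)  [load 250/390]
8 stock rods opened.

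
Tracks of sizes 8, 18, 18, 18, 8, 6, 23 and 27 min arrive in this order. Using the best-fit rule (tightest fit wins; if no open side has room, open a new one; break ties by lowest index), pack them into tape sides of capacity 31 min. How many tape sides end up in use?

5

  8 → side 1 (new)  [load 8/31]
  18 → side 1  [load 26/31]
  18 → side 2 (new)  [load 18/31]
  18 → side 3 (new)  [load 18/31]
  8 → side 2  [load 26/31]
  6 → side 3  [load 24/31]
  23 → side 4 (new)  [load 23/31]
  27 → side 5 (new)  [load 27/31]
5 tape sides opened.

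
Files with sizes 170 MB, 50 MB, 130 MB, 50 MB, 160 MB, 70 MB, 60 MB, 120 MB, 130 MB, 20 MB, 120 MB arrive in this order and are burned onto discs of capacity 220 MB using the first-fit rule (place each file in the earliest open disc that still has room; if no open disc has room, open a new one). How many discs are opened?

6

  170 → disc 1 (new)  [load 170/220]
  50 → disc 1  [load 220/220]
  130 → disc 2 (new)  [load 130/220]
  50 → disc 2  [load 180/220]
  160 → disc 3 (new)  [load 160/220]
  70 → disc 4 (new)  [load 70/220]
  60 → disc 3  [load 220/220]
  120 → disc 4  [load 190/220]
  130 → disc 5 (new)  [load 130/220]
  20 → disc 2  [load 200/220]
  120 → disc 6 (new)  [load 120/220]
6 discs opened.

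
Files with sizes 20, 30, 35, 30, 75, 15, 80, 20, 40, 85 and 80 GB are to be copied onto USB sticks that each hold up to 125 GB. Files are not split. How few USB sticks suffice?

Total = 85 + 80 + 80 + 75 + 40 + 35 + 30 + 30 + 20 + 20 + 15 = 510 GB.
Lower bound: ⌈510/125⌉ = 5 USB sticks.
A packing using 5 USB sticks:
  USB stick 1: 85 + 40 = 125
  USB stick 2: 80 + 35 = 115
  USB stick 3: 80 + 30 + 15 = 125
  USB stick 4: 75 + 30 + 20 = 125
  USB stick 5: 20 = 20
This matches the lower bound, so 5 is optimal.

5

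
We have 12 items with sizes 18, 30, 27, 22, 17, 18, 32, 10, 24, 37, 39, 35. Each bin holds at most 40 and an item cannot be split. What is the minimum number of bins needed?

Total = 39 + 37 + 35 + 32 + 30 + 27 + 24 + 22 + 18 + 18 + 17 + 10 = 309.
Lower bound: ⌈309/40⌉ = 8 bins.
A packing using 9 bins:
  bin 1: 39 = 39
  bin 2: 37 = 37
  bin 3: 35 = 35
  bin 4: 32 = 32
  bin 5: 30 + 10 = 40
  bin 6: 27 = 27
  bin 7: 24 = 24
  bin 8: 22 + 18 = 40
  bin 9: 18 + 17 = 35
No arrangement into 8 bins stays within capacity, so 9 is optimal.

9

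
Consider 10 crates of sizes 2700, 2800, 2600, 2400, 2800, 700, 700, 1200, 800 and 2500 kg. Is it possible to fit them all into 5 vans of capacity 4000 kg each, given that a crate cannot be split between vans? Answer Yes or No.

Total = 19200 kg; ⌈19200/4000⌉ = 5.
6 crates each exceed half the capacity and cannot share a van, forcing at least 6 vans.
At least 6 vans are required, but only 5 are allowed.

No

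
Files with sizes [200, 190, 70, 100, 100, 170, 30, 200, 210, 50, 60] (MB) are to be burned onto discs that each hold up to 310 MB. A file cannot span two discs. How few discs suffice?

5

Total = 210 + 200 + 200 + 190 + 170 + 100 + 100 + 70 + 60 + 50 + 30 = 1380 MB.
Lower bound: ⌈1380/310⌉ = 5 discs.
A packing using 5 discs:
  disc 1: 210 + 100 = 310
  disc 2: 200 + 100 = 300
  disc 3: 200 + 70 + 30 = 300
  disc 4: 190 + 60 + 50 = 300
  disc 5: 170 = 170
This matches the lower bound, so 5 is optimal.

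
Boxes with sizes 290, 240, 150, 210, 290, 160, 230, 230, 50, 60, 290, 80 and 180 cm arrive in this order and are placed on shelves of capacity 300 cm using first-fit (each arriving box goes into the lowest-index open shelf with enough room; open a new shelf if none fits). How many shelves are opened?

  290 → shelf 1 (new)  [load 290/300]
  240 → shelf 2 (new)  [load 240/300]
  150 → shelf 3 (new)  [load 150/300]
  210 → shelf 4 (new)  [load 210/300]
  290 → shelf 5 (new)  [load 290/300]
  160 → shelf 6 (new)  [load 160/300]
  230 → shelf 7 (new)  [load 230/300]
  230 → shelf 8 (new)  [load 230/300]
  50 → shelf 2  [load 290/300]
  60 → shelf 3  [load 210/300]
  290 → shelf 9 (new)  [load 290/300]
  80 → shelf 3  [load 290/300]
  180 → shelf 10 (new)  [load 180/300]
10 shelves opened.

10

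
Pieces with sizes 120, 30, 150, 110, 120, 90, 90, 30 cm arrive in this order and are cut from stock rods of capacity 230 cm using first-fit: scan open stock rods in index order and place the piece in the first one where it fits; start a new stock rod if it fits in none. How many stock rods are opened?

  120 → stock rod 1 (new)  [load 120/230]
  30 → stock rod 1  [load 150/230]
  150 → stock rod 2 (new)  [load 150/230]
  110 → stock rod 3 (new)  [load 110/230]
  120 → stock rod 3  [load 230/230]
  90 → stock rod 4 (new)  [load 90/230]
  90 → stock rod 4  [load 180/230]
  30 → stock rod 1  [load 180/230]
4 stock rods opened.

4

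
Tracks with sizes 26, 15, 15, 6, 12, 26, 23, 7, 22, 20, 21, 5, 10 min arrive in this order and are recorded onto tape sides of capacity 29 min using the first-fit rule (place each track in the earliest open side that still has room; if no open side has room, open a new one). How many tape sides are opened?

9

  26 → side 1 (new)  [load 26/29]
  15 → side 2 (new)  [load 15/29]
  15 → side 3 (new)  [load 15/29]
  6 → side 2  [load 21/29]
  12 → side 3  [load 27/29]
  26 → side 4 (new)  [load 26/29]
  23 → side 5 (new)  [load 23/29]
  7 → side 2  [load 28/29]
  22 → side 6 (new)  [load 22/29]
  20 → side 7 (new)  [load 20/29]
  21 → side 8 (new)  [load 21/29]
  5 → side 5  [load 28/29]
  10 → side 9 (new)  [load 10/29]
9 tape sides opened.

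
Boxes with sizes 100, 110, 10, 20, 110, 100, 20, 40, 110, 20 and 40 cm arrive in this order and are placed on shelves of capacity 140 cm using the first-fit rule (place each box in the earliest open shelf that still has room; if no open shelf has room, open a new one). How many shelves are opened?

  100 → shelf 1 (new)  [load 100/140]
  110 → shelf 2 (new)  [load 110/140]
  10 → shelf 1  [load 110/140]
  20 → shelf 1  [load 130/140]
  110 → shelf 3 (new)  [load 110/140]
  100 → shelf 4 (new)  [load 100/140]
  20 → shelf 2  [load 130/140]
  40 → shelf 4  [load 140/140]
  110 → shelf 5 (new)  [load 110/140]
  20 → shelf 3  [load 130/140]
  40 → shelf 6 (new)  [load 40/140]
6 shelves opened.

6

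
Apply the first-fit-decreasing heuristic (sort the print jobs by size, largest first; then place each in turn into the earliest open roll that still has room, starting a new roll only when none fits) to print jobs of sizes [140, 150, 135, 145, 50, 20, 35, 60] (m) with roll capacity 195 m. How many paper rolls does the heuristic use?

Sorted descending: 150, 145, 140, 135, 60, 50, 35, 20.
  150 → roll 1 (new)  [load 150/195]
  145 → roll 2 (new)  [load 145/195]
  140 → roll 3 (new)  [load 140/195]
  135 → roll 4 (new)  [load 135/195]
  60 → roll 4  [load 195/195]
  50 → roll 2  [load 195/195]
  35 → roll 1  [load 185/195]
  20 → roll 3  [load 160/195]
4 paper rolls opened.

4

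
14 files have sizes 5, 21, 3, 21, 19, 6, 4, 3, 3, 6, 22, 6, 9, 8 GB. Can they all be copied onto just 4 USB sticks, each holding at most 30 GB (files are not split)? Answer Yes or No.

Total = 136 GB; ⌈136/30⌉ = 5.
At least 5 USB sticks are required, but only 4 are allowed.

No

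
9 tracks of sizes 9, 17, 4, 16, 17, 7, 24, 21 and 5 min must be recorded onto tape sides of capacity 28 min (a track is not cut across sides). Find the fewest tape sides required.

5

Total = 24 + 21 + 17 + 17 + 16 + 9 + 7 + 5 + 4 = 120 min.
Lower bound: ⌈120/28⌉ = 5 tape sides.
A packing using 5 tape sides:
  side 1: 24 + 4 = 28
  side 2: 21 + 7 = 28
  side 3: 17 + 9 = 26
  side 4: 17 + 5 = 22
  side 5: 16 = 16
This matches the lower bound, so 5 is optimal.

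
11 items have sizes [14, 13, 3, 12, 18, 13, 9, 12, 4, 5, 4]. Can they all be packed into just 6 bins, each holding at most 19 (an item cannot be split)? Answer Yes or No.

No

Total = 107; ⌈107/19⌉ = 6.
The bound of 6 does not rule out 6, but exhaustive search shows no assignment into 6 bins of capacity 19 exists — the minimum is 7.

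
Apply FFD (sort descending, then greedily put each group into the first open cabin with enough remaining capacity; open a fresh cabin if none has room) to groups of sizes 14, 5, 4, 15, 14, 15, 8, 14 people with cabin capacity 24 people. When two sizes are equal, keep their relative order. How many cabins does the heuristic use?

5

Sorted descending: 15, 15, 14, 14, 14, 8, 5, 4.
  15 → cabin 1 (new)  [load 15/24]
  15 → cabin 2 (new)  [load 15/24]
  14 → cabin 3 (new)  [load 14/24]
  14 → cabin 4 (new)  [load 14/24]
  14 → cabin 5 (new)  [load 14/24]
  8 → cabin 1  [load 23/24]
  5 → cabin 2  [load 20/24]
  4 → cabin 2  [load 24/24]
5 cabins opened.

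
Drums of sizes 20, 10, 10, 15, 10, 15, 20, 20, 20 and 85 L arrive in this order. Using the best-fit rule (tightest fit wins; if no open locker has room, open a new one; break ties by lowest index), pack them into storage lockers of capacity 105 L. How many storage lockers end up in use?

  20 → locker 1 (new)  [load 20/105]
  10 → locker 1  [load 30/105]
  10 → locker 1  [load 40/105]
  15 → locker 1  [load 55/105]
  10 → locker 1  [load 65/105]
  15 → locker 1  [load 80/105]
  20 → locker 1  [load 100/105]
  20 → locker 2 (new)  [load 20/105]
  20 → locker 2  [load 40/105]
  85 → locker 3 (new)  [load 85/105]
3 storage lockers opened.

3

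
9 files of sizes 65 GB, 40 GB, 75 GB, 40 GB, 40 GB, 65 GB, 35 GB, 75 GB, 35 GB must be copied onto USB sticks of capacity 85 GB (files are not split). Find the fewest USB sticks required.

Total = 75 + 75 + 65 + 65 + 40 + 40 + 40 + 35 + 35 = 470 GB.
Lower bound: ⌈470/85⌉ = 6 USB sticks.
A packing using 7 USB sticks:
  USB stick 1: 75 = 75
  USB stick 2: 75 = 75
  USB stick 3: 65 = 65
  USB stick 4: 65 = 65
  USB stick 5: 40 + 40 = 80
  USB stick 6: 40 + 35 = 75
  USB stick 7: 35 = 35
No arrangement into 6 USB sticks stays within capacity, so 7 is optimal.

7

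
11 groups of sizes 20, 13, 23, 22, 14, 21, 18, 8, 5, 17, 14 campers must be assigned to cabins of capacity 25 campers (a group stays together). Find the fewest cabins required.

Total = 23 + 22 + 21 + 20 + 18 + 17 + 14 + 14 + 13 + 8 + 5 = 175 campers.
Lower bound: ⌈175/25⌉ = 7 cabins.
Also, 9 groups each exceed 25/2 campers, and no two of those can share a cabin, so at least 9 cabins are needed.
A packing using 9 cabins:
  cabin 1: 23 = 23
  cabin 2: 22 = 22
  cabin 3: 21 = 21
  cabin 4: 20 + 5 = 25
  cabin 5: 18 = 18
  cabin 6: 17 + 8 = 25
  cabin 7: 14 = 14
  cabin 8: 14 = 14
  cabin 9: 13 = 13
This matches the lower bound, so 9 is optimal.

9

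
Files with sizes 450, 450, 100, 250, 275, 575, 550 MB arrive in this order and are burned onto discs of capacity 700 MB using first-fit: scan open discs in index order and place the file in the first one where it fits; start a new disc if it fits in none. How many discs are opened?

5

  450 → disc 1 (new)  [load 450/700]
  450 → disc 2 (new)  [load 450/700]
  100 → disc 1  [load 550/700]
  250 → disc 2  [load 700/700]
  275 → disc 3 (new)  [load 275/700]
  575 → disc 4 (new)  [load 575/700]
  550 → disc 5 (new)  [load 550/700]
5 discs opened.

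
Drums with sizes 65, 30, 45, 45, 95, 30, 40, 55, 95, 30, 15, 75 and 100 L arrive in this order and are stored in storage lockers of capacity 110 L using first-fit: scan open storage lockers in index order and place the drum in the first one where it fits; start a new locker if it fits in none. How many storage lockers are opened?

  65 → locker 1 (new)  [load 65/110]
  30 → locker 1  [load 95/110]
  45 → locker 2 (new)  [load 45/110]
  45 → locker 2  [load 90/110]
  95 → locker 3 (new)  [load 95/110]
  30 → locker 4 (new)  [load 30/110]
  40 → locker 4  [load 70/110]
  55 → locker 5 (new)  [load 55/110]
  95 → locker 6 (new)  [load 95/110]
  30 → locker 4  [load 100/110]
  15 → locker 1  [load 110/110]
  75 → locker 7 (new)  [load 75/110]
  100 → locker 8 (new)  [load 100/110]
8 storage lockers opened.

8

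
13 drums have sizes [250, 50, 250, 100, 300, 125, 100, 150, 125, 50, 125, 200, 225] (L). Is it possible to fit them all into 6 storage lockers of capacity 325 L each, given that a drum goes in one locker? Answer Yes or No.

Total = 2050 L; ⌈2050/325⌉ = 7.
At least 7 storage lockers are required, but only 6 are allowed.

No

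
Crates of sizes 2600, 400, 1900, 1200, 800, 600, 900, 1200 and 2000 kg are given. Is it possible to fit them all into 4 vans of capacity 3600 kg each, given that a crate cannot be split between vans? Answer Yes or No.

Yes

A valid assignment using 4 vans:
  van 1: 2600 + 900 = 3500
  van 2: 2000 + 1200 + 400 = 3600
  van 3: 1900 + 1200 = 3100
  van 4: 800 + 600 = 1400
Every load is within 3600 kg, so 4 vans suffice.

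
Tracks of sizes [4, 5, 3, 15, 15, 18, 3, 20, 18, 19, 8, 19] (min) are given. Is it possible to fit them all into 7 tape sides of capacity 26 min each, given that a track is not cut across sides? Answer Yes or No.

A valid assignment using 7 tape sides:
  side 1: 20 + 5 = 25
  side 2: 19 + 4 + 3 = 26
  side 3: 19 + 3 = 22
  side 4: 18 + 8 = 26
  side 5: 18 = 18
  side 6: 15 = 15
  side 7: 15 = 15
Every load is within 26 min, so 7 tape sides suffice.

Yes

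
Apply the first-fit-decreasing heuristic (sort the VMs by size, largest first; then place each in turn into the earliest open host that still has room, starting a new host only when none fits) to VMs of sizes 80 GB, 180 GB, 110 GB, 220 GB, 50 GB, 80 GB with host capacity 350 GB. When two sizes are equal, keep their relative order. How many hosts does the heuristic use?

Sorted descending: 220, 180, 110, 80, 80, 50.
  220 → host 1 (new)  [load 220/350]
  180 → host 2 (new)  [load 180/350]
  110 → host 1  [load 330/350]
  80 → host 2  [load 260/350]
  80 → host 2  [load 340/350]
  50 → host 3 (new)  [load 50/350]
3 hosts opened.

3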